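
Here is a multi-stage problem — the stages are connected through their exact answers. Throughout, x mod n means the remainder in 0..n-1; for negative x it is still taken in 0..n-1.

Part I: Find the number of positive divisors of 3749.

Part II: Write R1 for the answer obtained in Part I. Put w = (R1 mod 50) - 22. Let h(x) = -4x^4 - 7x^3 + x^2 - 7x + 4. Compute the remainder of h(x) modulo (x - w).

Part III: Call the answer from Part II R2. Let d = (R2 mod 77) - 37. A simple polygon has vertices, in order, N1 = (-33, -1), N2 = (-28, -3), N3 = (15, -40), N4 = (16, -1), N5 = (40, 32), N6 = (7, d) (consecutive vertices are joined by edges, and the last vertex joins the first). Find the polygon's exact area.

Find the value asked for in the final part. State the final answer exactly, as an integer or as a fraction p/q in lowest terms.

3861/2

Part I: 3749 = 23 * 163; number of divisors = (1+1) * (1+1) = 4; answer 4
Part II: R1 = 4; w = -18; remainder = value at the root: -4*(-18)^4 - 7*(-18)^3 + 1*(-18)^2 - 7*(-18)^1 + 4 = (-419904) + (40824) + (324) + (126) + (4) = -378626; answer -378626
Part III: R2 = -378626; d = 23; cross terms: (-33*-3 - -28*-1)=71, (-28*-40 - 15*-3)=1165, (15*-1 - 16*-40)=625, (16*32 - 40*-1)=552, (40*23 - 7*32)=696, (7*-1 - -33*23)=752; twice the area = |3861| = 3861; area = 3861/2; answer 3861/2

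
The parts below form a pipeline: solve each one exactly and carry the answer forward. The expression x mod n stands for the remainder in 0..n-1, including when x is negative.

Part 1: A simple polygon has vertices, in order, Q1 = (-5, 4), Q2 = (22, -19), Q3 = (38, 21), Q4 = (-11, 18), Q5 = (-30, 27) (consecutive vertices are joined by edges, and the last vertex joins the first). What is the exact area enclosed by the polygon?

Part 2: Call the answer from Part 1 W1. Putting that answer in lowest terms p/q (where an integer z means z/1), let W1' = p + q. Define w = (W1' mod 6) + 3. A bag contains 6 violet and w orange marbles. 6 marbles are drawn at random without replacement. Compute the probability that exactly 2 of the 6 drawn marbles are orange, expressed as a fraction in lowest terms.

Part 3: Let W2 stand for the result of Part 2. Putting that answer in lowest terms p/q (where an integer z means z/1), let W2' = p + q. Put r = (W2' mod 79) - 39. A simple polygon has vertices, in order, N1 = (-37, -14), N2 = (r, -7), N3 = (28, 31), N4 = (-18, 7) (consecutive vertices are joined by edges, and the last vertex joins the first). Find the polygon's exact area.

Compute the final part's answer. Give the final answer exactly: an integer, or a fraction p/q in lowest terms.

Part 1: cross terms: (-5*-19 - 22*4)=7, (22*21 - 38*-19)=1184, (38*18 - -11*21)=915, (-11*27 - -30*18)=243, (-30*4 - -5*27)=15; twice the area = |2364| = 2364; area = 1182; answer 1182
Part 2: W1 = 1182; threaded value p + q = 1183; w = 4; total draws C(10,6) = 210; favorable C(4,2)*C(6,4) = 90; P = 3/7; answer 3/7
Part 3: W2 = 3/7; threaded value p + q = 10; r = -29; cross terms: (-37*-7 - -29*-14)=-147, (-29*31 - 28*-7)=-703, (28*7 - -18*31)=754, (-18*-14 - -37*7)=511; twice the area = |415| = 415; area = 415/2; answer 415/2

415/2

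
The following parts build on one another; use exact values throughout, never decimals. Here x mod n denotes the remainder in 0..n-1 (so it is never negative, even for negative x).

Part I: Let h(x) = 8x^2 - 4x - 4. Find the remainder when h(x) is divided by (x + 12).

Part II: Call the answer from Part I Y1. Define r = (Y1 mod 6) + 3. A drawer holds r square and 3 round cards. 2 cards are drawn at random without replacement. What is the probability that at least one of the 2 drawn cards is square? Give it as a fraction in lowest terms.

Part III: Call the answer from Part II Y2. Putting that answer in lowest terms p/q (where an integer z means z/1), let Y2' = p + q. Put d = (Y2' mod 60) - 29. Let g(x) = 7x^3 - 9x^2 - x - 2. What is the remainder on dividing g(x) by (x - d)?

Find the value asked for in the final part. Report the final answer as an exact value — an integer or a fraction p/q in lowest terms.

Part I: remainder = value at the root: 8*(-12)^2 - 4*(-12)^1 - 4 = (1152) + (48) + (-4) = 1196; answer 1196
Part II: Y1 = 1196; r = 5; total draws C(8,2) = 28; complement C(3,2) = 3; favorable 28 - 3 = 25; P = 25/28; answer 25/28
Part III: Y2 = 25/28; threaded value p + q = 53; d = 24; remainder = value at the root: 7*(24)^3 - 9*(24)^2 - 1*(24)^1 - 2 = (96768) + (-5184) + (-24) + (-2) = 91558; answer 91558

91558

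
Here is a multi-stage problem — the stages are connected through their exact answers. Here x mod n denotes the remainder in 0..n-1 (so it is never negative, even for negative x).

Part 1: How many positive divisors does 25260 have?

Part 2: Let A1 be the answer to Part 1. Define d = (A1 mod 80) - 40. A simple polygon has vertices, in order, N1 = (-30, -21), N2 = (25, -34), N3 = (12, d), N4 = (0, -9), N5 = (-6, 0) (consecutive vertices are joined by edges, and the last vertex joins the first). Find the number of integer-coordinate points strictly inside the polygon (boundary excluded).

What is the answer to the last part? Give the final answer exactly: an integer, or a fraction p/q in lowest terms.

755

Part 1: 25260 = 2^2 * 3 * 5 * 421; number of divisors = (2+1) * (1+1) * (1+1) * (1+1) = 24; answer 24
Part 2: A1 = 24; d = -16; cross terms: (-30*-34 - 25*-21)=1545, (25*-16 - 12*-34)=8, (12*-9 - 0*-16)=-108, (0*0 - -6*-9)=-54, (-6*-21 - -30*0)=126; twice the area = |1517| = 1517; area = 1517/2; boundary points = 1 + 1 + 1 + 3 + 3 = 9; strictly interior points = area - boundary/2 + 1 = 755; answer 755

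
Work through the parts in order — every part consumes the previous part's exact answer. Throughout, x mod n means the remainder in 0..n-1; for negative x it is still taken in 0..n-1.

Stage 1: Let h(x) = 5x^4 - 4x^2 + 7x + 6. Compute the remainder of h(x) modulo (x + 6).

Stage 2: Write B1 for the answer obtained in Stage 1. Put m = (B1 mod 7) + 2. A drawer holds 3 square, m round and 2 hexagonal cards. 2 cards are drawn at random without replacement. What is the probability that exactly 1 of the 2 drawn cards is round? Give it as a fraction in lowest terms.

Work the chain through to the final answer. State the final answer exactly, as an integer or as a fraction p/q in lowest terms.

10/21

Stage 1: remainder = value at the root: 5*(-6)^4 - 4*(-6)^2 + 7*(-6)^1 + 6 = (6480) + (-144) + (-42) + (6) = 6300; answer 6300
Stage 2: B1 = 6300; m = 2; total draws C(7,2) = 21; favorable C(2,1)*C(5,1) = 10; P = 10/21; answer 10/21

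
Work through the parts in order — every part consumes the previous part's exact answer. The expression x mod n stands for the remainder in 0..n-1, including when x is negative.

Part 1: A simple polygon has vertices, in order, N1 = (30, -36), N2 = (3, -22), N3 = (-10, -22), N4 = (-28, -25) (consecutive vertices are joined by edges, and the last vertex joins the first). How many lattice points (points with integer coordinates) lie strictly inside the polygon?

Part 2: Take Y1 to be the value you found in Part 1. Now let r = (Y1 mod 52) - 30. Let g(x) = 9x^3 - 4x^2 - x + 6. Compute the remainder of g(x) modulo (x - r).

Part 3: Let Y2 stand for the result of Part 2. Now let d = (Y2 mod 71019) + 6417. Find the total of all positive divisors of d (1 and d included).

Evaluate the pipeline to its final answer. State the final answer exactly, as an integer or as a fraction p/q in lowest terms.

Part 1: cross terms: (30*-22 - 3*-36)=-552, (3*-22 - -10*-22)=-286, (-10*-25 - -28*-22)=-366, (-28*-36 - 30*-25)=1758; twice the area = |554| = 554; area = 277; boundary points = 1 + 13 + 3 + 1 = 18; strictly interior points = area - boundary/2 + 1 = 269; answer 269
Part 2: Y1 = 269; r = -21; remainder = value at the root: 9*(-21)^3 - 4*(-21)^2 - 1*(-21)^1 + 6 = (-83349) + (-1764) + (21) + (6) = -85086; answer -85086
Part 3: Y2 = -85086; d = 63369; 63369 = 3^3 * 2347; sigma = (1 + 3 + 9 + 27) * (1 + 2347) = 40 * 2348 = 93920; answer 93920

93920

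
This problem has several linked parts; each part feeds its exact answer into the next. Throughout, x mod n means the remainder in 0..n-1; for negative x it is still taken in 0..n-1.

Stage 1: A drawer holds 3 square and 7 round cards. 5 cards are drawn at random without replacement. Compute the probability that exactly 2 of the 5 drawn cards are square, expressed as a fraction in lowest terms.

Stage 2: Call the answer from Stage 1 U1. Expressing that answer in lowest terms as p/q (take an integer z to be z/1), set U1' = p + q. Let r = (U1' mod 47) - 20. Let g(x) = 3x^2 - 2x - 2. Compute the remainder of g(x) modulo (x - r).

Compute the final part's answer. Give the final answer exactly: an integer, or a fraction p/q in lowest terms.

31

Stage 1: total draws C(10,5) = 252; favorable C(3,2)*C(7,3) = 105; P = 5/12; answer 5/12
Stage 2: U1 = 5/12; threaded value p + q = 17; r = -3; remainder = value at the root: 3*(-3)^2 - 2*(-3)^1 - 2 = (27) + (6) + (-2) = 31; answer 31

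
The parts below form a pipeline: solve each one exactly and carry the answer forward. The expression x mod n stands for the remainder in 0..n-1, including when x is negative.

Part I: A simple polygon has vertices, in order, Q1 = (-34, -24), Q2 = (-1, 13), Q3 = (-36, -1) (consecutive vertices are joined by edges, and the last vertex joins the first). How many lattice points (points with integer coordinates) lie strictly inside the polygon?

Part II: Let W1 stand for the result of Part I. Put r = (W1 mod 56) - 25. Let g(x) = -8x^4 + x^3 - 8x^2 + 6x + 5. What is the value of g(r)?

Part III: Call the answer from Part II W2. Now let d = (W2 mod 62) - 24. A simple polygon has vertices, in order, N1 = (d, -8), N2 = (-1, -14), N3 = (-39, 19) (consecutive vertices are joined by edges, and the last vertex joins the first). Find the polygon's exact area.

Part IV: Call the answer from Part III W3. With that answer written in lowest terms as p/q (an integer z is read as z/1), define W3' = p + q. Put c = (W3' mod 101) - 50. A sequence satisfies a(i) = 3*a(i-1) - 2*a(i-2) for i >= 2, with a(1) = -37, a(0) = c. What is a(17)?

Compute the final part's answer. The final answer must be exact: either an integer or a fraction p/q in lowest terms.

Part I: cross terms: (-34*13 - -1*-24)=-466, (-1*-1 - -36*13)=469, (-36*-24 - -34*-1)=830; twice the area = |833| = 833; area = 833/2; boundary points = 1 + 7 + 1 = 9; strictly interior points = area - boundary/2 + 1 = 413; answer 413
Part II: W1 = 413; r = -4; -8*(-4)^4 + 1*(-4)^3 - 8*(-4)^2 + 6*(-4)^1 + 5 = (-2048) + (-64) + (-128) + (-24) + (5) = -2259; answer -2259
Part III: W2 = -2259; d = 11; cross terms: (11*-14 - -1*-8)=-162, (-1*19 - -39*-14)=-565, (-39*-8 - 11*19)=103; twice the area = |-624| = 624; area = 312; answer 312
Part IV: W3 = 312; threaded value p + q = 313; c = -40; a(2) = 3*(-37) - 2*(-40) = -31; iterating: a(2)=-31, a(3)=-19, a(4)=5, a(5)=53, a(6)=149, a(7)=341, a(8)=725, a(9)=1493, a(10)=3029, a(11)=6101, a(12)=12245, a(13)=24533, a(14)=49109, a(15)=98261, a(16)=196565, a(17)=393173; answer 393173

393173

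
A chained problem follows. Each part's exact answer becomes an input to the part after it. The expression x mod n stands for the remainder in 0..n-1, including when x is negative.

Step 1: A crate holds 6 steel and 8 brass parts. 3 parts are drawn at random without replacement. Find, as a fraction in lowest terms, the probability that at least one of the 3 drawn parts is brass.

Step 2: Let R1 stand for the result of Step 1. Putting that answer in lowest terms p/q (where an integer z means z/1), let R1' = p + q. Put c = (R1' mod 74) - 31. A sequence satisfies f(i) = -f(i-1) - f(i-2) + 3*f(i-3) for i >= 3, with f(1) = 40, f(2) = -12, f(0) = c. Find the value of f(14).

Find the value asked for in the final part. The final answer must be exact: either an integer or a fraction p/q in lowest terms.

-38004

Step 1: total draws C(14,3) = 364; complement C(6,3) = 20; favorable 364 - 20 = 344; P = 86/91; answer 86/91
Step 2: R1 = 86/91; threaded value p + q = 177; c = -2; f(3) = -1*(-12) - 1*(40) + 3*(-2) = -34; iterating: f(3)=-34, f(4)=166, f(5)=-168, f(6)=-100, f(7)=766, f(8)=-1170, f(9)=104, f(10)=3364, f(11)=-6978, f(12)=3926, f(13)=13144, f(14)=-38004; answer -38004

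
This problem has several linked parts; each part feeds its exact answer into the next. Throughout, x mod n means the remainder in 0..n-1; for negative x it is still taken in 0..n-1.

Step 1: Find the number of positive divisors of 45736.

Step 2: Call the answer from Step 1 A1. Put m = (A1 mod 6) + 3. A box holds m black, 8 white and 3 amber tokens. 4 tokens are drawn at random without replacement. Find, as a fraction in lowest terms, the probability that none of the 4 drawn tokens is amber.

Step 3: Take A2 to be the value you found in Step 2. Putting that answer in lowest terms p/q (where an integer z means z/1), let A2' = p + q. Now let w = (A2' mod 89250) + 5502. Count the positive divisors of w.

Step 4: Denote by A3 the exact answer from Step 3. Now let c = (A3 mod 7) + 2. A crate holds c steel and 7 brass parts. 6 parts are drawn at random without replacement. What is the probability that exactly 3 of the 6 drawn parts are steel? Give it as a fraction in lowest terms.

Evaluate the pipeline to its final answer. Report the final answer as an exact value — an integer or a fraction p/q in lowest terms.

Step 1: 45736 = 2^3 * 5717; number of divisors = (3+1) * (1+1) = 8; answer 8
Step 2: A1 = 8; m = 5; total draws C(16,4) = 1820; favorable C(13,4) = 715; P = 11/28; answer 11/28
Step 3: A2 = 11/28; threaded value p + q = 39; w = 5541; 5541 = 3 * 1847; number of divisors = (1+1) * (1+1) = 4; answer 4
Step 4: A3 = 4; c = 6; total draws C(13,6) = 1716; favorable C(6,3)*C(7,3) = 700; P = 175/429; answer 175/429

175/429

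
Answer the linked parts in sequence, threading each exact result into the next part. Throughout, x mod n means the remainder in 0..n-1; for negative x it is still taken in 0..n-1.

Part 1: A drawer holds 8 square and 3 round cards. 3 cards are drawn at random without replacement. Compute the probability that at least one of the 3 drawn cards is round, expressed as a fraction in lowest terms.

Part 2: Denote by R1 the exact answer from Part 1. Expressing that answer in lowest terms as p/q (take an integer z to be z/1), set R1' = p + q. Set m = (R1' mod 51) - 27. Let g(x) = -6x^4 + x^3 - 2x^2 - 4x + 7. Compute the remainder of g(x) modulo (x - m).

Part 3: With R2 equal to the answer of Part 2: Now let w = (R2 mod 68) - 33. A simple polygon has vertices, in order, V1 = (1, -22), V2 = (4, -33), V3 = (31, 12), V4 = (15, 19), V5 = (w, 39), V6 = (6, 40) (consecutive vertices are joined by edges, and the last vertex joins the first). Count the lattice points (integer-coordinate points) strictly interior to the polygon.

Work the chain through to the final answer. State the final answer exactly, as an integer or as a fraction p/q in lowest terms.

Part 1: total draws C(11,3) = 165; complement C(8,3) = 56; favorable 165 - 56 = 109; P = 109/165; answer 109/165
Part 2: R1 = 109/165; threaded value p + q = 274; m = -8; remainder = value at the root: -6*(-8)^4 + 1*(-8)^3 - 2*(-8)^2 - 4*(-8)^1 + 7 = (-24576) + (-512) + (-128) + (32) + (7) = -25177; answer -25177
Part 3: R2 = -25177; w = 18; cross terms: (1*-33 - 4*-22)=55, (4*12 - 31*-33)=1071, (31*19 - 15*12)=409, (15*39 - 18*19)=243, (18*40 - 6*39)=486, (6*-22 - 1*40)=-172; twice the area = |2092| = 2092; area = 1046; boundary points = 1 + 9 + 1 + 1 + 1 + 1 = 14; strictly interior points = area - boundary/2 + 1 = 1040; answer 1040

1040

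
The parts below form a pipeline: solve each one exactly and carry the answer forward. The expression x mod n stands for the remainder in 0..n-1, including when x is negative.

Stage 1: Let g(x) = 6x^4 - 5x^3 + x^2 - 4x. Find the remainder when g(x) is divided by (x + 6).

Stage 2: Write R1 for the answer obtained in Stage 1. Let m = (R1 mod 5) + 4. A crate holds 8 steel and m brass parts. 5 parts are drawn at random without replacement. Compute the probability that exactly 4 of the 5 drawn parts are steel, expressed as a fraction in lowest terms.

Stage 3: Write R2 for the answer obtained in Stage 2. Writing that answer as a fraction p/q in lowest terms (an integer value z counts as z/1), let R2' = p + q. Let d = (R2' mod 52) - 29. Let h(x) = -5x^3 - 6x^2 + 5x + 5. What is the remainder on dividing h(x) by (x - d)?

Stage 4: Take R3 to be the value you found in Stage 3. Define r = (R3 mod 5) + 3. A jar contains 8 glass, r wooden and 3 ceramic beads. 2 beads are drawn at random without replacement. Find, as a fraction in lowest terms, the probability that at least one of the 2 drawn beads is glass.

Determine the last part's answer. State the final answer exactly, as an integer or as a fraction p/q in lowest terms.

12/17

Stage 1: remainder = value at the root: 6*(-6)^4 - 5*(-6)^3 + 1*(-6)^2 - 4*(-6)^1 = (7776) + (1080) + (36) + (24) = 8916; answer 8916
Stage 2: R1 = 8916; m = 5; total draws C(13,5) = 1287; favorable C(8,4)*C(5,1) = 350; P = 350/1287; answer 350/1287
Stage 3: R2 = 350/1287; threaded value p + q = 1637; d = -4; remainder = value at the root: -5*(-4)^3 - 6*(-4)^2 + 5*(-4)^1 + 5 = (320) + (-96) + (-20) + (5) = 209; answer 209
Stage 4: R3 = 209; r = 7; total draws C(18,2) = 153; complement C(10,2) = 45; favorable 153 - 45 = 108; P = 12/17; answer 12/17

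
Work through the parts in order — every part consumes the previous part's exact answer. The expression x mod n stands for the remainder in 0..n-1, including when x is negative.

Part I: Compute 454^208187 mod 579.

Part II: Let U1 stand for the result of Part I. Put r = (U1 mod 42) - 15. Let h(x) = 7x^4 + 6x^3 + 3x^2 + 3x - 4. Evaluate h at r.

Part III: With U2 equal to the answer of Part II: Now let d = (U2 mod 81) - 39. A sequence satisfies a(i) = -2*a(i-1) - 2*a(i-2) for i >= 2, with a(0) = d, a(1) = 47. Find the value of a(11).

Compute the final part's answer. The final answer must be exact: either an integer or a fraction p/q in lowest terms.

2656

Part I: squarings mod 579: 454^1=454, 454^2=571, 454^4=64, 454^8=43, 454^16=112, 454^32=385, 454^64=1, 454^128=1, 454^256=1, 454^512=1, 454^1024=1, 454^2048=1, 454^4096=1, 454^8192=1, 454^16384=1, 454^32768=1, 454^65536=1, 454^131072=1; 454^208187 = 454^1 * 454^2 * 454^8 * 454^16 * 454^32 * 454^256 * 454^1024 * 454^2048 * 454^8192 * 454^65536 * 454^131072 = 508 (mod 579); answer 508
Part II: U1 = 508; r = -11; 7*(-11)^4 + 6*(-11)^3 + 3*(-11)^2 + 3*(-11)^1 - 4 = (102487) + (-7986) + (363) + (-33) + (-4) = 94827; answer 94827
Part III: U2 = 94827; d = 18; a(2) = -2*(47) - 2*(18) = -130; iterating: a(2)=-130, a(3)=166, a(4)=-72, a(5)=-188, a(6)=520, a(7)=-664, a(8)=288, a(9)=752, a(10)=-2080, a(11)=2656; answer 2656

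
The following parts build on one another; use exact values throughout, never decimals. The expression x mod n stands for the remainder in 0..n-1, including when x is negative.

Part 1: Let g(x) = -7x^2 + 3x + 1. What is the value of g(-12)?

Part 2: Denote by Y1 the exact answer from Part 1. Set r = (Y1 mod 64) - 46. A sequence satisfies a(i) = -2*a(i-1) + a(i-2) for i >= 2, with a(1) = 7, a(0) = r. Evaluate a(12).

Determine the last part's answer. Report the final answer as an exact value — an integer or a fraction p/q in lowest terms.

Part 1: -7*(-12)^2 + 3*(-12)^1 + 1 = (-1008) + (-36) + (1) = -1043; answer -1043
Part 2: Y1 = -1043; r = -1; a(2) = -2*(7) + 1*(-1) = -15; iterating: a(2)=-15, a(3)=37, a(4)=-89, a(5)=215, a(6)=-519, a(7)=1253, a(8)=-3025, a(9)=7303, a(10)=-17631, a(11)=42565, a(12)=-102761; answer -102761

-102761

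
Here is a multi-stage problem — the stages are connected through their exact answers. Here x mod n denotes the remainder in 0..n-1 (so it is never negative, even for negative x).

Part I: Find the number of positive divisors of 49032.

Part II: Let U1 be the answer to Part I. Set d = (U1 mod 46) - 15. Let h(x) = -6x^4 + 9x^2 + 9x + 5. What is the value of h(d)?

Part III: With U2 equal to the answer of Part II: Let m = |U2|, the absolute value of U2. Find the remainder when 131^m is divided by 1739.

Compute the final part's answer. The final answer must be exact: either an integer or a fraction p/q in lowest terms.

128

Part I: 49032 = 2^3 * 3^3 * 227; number of divisors = (3+1) * (3+1) * (1+1) = 32; answer 32
Part II: U1 = 32; d = 17; -6*(17)^4 + 9*(17)^2 + 9*(17)^1 + 5 = (-501126) + (2601) + (153) + (5) = -498367; answer -498367
Part III: U2 = -498367; m = 498367; squarings mod 1739: 131^1=131, 131^2=1510, 131^4=271, 131^8=403, 131^16=682, 131^32=811, 131^64=379, 131^128=1043, 131^256=974, 131^512=921, 131^1024=1348, 131^2048=1588, 131^4096=194, 131^8192=1117, 131^16384=826, 131^32768=588, 131^65536=1422, 131^131072=1366, 131^262144=9; 131^498367 = 131^1 * 131^2 * 131^4 * 131^8 * 131^16 * 131^32 * 131^128 * 131^512 * 131^2048 * 131^4096 * 131^32768 * 131^65536 * 131^131072 * 131^262144 = 128 (mod 1739); answer 128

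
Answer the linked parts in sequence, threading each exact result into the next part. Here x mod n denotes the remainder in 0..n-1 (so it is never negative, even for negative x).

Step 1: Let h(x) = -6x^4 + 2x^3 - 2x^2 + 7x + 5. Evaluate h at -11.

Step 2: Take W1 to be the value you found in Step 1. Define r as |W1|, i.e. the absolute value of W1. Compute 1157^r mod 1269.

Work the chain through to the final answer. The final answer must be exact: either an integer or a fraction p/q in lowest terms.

Step 1: -6*(-11)^4 + 2*(-11)^3 - 2*(-11)^2 + 7*(-11)^1 + 5 = (-87846) + (-2662) + (-242) + (-77) + (5) = -90822; answer -90822
Step 2: W1 = -90822; r = 90822; squarings mod 1269: 1157^1=1157, 1157^2=1123, 1157^4=1012, 1157^8=61, 1157^16=1183, 1157^32=1051, 1157^64=571, 1157^128=1177, 1157^256=850, 1157^512=439, 1157^1024=1102, 1157^2048=1240, 1157^4096=841, 1157^8192=448, 1157^16384=202, 1157^32768=196, 1157^65536=346; 1157^90822 = 1157^2 * 1157^4 * 1157^64 * 1157^128 * 1157^512 * 1157^8192 * 1157^16384 * 1157^65536 = 712 (mod 1269); answer 712

712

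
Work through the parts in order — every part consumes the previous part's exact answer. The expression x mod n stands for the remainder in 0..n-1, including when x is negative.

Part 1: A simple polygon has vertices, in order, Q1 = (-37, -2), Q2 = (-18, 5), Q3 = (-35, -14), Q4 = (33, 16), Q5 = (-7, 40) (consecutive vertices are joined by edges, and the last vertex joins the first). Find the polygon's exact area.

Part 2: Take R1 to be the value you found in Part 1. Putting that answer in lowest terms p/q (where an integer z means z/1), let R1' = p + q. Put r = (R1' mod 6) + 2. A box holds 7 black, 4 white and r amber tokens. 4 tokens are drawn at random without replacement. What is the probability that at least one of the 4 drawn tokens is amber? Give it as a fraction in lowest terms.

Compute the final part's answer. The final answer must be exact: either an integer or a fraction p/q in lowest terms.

7/13

Part 1: cross terms: (-37*5 - -18*-2)=-221, (-18*-14 - -35*5)=427, (-35*16 - 33*-14)=-98, (33*40 - -7*16)=1432, (-7*-2 - -37*40)=1494; twice the area = |3034| = 3034; area = 1517; answer 1517
Part 2: R1 = 1517; threaded value p + q = 1518; r = 2; total draws C(13,4) = 715; complement C(11,4) = 330; favorable 715 - 330 = 385; P = 7/13; answer 7/13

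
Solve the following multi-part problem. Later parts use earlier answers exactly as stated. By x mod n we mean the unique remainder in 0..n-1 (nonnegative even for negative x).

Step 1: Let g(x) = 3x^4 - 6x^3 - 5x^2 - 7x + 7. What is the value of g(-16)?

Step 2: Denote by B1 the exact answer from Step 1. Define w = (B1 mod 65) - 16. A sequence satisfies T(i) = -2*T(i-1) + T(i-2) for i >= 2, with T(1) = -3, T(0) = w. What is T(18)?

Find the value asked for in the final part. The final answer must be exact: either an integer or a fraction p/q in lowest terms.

61657013

Step 1: 3*(-16)^4 - 6*(-16)^3 - 5*(-16)^2 - 7*(-16)^1 + 7 = (196608) + (24576) + (-1280) + (112) + (7) = 220023; answer 220023
Step 2: B1 = 220023; w = 47; T(2) = -2*(-3) + 1*(47) = 53; iterating: T(2)=53, T(3)=-109, T(4)=271, T(5)=-651, T(6)=1573, T(7)=-3797, T(8)=9167, T(9)=-22131, T(10)=53429, T(11)=-128989, T(12)=311407, T(13)=-751803, T(14)=1815013, T(15)=-4381829, T(16)=10578671, T(17)=-25539171, T(18)=61657013; answer 61657013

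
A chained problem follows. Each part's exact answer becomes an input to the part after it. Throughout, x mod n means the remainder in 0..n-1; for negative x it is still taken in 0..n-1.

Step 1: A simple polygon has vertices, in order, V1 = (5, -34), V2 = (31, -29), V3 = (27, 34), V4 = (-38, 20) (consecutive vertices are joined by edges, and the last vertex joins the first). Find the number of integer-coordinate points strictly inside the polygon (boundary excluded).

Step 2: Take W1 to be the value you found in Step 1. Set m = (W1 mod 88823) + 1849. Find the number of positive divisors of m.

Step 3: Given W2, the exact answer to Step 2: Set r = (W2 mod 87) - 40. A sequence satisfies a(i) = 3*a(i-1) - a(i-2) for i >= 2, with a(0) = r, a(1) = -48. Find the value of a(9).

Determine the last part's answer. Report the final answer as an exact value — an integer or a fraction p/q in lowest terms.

-86526

Step 1: cross terms: (5*-29 - 31*-34)=909, (31*34 - 27*-29)=1837, (27*20 - -38*34)=1832, (-38*-34 - 5*20)=1192; twice the area = |5770| = 5770; area = 2885; boundary points = 1 + 1 + 1 + 1 = 4; strictly interior points = area - boundary/2 + 1 = 2884; answer 2884
Step 2: W1 = 2884; m = 4733; 4733 is prime, so its only divisors are 1 and 4733; count = 2; answer 2
Step 3: W2 = 2; r = -38; a(2) = 3*(-48) - 1*(-38) = -106; iterating: a(2)=-106, a(3)=-270, a(4)=-704, a(5)=-1842, a(6)=-4822, a(7)=-12624, a(8)=-33050, a(9)=-86526; answer -86526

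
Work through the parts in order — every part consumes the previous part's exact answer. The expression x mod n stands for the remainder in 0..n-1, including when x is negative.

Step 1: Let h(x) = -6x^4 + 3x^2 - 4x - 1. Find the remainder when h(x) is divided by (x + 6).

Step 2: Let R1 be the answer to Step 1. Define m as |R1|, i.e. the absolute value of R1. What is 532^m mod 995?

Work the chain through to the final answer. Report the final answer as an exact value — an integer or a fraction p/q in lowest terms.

952

Step 1: remainder = value at the root: -6*(-6)^4 + 3*(-6)^2 - 4*(-6)^1 - 1 = (-7776) + (108) + (24) + (-1) = -7645; answer -7645
Step 2: R1 = -7645; m = 7645; squarings mod 995: 532^1=532, 532^2=444, 532^4=126, 532^8=951, 532^16=941, 532^32=926, 532^64=781, 532^128=26, 532^256=676, 532^512=271, 532^1024=806, 532^2048=896, 532^4096=846; 532^7645 = 532^1 * 532^4 * 532^8 * 532^16 * 532^64 * 532^128 * 532^256 * 532^1024 * 532^2048 * 532^4096 = 952 (mod 995); answer 952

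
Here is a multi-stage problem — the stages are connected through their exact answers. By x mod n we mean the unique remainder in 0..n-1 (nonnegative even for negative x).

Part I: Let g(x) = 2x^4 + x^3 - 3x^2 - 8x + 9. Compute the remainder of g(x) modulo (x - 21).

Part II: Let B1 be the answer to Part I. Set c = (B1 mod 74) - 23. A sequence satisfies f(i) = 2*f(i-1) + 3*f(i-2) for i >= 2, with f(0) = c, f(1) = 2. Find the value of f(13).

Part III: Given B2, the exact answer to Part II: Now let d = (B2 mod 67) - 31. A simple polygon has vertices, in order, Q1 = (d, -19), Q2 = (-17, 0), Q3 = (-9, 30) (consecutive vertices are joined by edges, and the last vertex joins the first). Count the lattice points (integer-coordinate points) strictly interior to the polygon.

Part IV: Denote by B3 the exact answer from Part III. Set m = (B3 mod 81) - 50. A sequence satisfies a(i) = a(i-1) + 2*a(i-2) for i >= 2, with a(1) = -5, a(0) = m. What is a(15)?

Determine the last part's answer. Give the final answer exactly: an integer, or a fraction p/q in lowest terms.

Part I: remainder = value at the root: 2*(21)^4 + 1*(21)^3 - 3*(21)^2 - 8*(21)^1 + 9 = (388962) + (9261) + (-1323) + (-168) + (9) = 396741; answer 396741
Part II: B1 = 396741; c = 4; f(2) = 2*(2) + 3*(4) = 16; iterating: f(2)=16, f(3)=38, f(4)=124, f(5)=362, f(6)=1096, f(7)=3278, f(8)=9844, f(9)=29522, f(10)=88576, f(11)=265718, f(12)=797164, f(13)=2391482; answer 2391482
Part III: B2 = 2391482; d = 20; cross terms: (20*0 - -17*-19)=-323, (-17*30 - -9*0)=-510, (-9*-19 - 20*30)=-429; twice the area = |-1262| = 1262; area = 631; boundary points = 1 + 2 + 1 = 4; strictly interior points = area - boundary/2 + 1 = 630; answer 630
Part IV: B3 = 630; m = 13; a(2) = 1*(-5) + 2*(13) = 21; iterating: a(2)=21, a(3)=11, a(4)=53, a(5)=75, a(6)=181, a(7)=331, a(8)=693, a(9)=1355, a(10)=2741, a(11)=5451, a(12)=10933, a(13)=21835, a(14)=43701, a(15)=87371; answer 87371

87371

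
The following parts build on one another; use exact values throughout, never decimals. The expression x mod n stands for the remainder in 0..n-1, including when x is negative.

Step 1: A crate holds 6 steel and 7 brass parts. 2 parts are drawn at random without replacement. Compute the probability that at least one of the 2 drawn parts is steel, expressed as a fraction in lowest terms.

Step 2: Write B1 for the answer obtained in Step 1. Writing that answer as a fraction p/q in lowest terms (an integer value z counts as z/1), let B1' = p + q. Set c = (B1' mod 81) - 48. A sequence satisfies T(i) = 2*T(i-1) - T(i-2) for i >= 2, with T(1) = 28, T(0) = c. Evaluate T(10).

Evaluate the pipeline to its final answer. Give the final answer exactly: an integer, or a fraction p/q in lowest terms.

Step 1: total draws C(13,2) = 78; complement C(7,2) = 21; favorable 78 - 21 = 57; P = 19/26; answer 19/26
Step 2: B1 = 19/26; threaded value p + q = 45; c = -3; T(2) = 2*(28) - 1*(-3) = 59; iterating: T(2)=59, T(3)=90, T(4)=121, T(5)=152, T(6)=183, T(7)=214, T(8)=245, T(9)=276, T(10)=307; answer 307

307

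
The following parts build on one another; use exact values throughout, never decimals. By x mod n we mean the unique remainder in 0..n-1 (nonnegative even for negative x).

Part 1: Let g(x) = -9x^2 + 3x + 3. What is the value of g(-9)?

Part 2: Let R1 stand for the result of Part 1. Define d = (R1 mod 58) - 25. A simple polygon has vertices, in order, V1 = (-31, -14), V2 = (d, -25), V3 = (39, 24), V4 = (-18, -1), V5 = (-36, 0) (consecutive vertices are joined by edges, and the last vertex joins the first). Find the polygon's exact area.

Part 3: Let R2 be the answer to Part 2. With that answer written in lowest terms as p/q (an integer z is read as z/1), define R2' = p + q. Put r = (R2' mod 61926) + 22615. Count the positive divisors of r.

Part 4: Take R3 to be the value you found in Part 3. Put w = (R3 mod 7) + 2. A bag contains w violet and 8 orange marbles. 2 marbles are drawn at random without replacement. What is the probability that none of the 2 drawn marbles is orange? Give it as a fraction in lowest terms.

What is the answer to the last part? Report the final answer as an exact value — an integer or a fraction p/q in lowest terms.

Part 1: -9*(-9)^2 + 3*(-9)^1 + 3 = (-729) + (-27) + (3) = -753; answer -753
Part 2: R1 = -753; d = -24; cross terms: (-31*-25 - -24*-14)=439, (-24*24 - 39*-25)=399, (39*-1 - -18*24)=393, (-18*0 - -36*-1)=-36, (-36*-14 - -31*0)=504; twice the area = |1699| = 1699; area = 1699/2; answer 1699/2
Part 3: R2 = 1699/2; threaded value p + q = 1701; r = 24316; 24316 = 2^2 * 6079; number of divisors = (2+1) * (1+1) = 6; answer 6
Part 4: R3 = 6; w = 8; total draws C(16,2) = 120; favorable C(8,2) = 28; P = 7/30; answer 7/30

7/30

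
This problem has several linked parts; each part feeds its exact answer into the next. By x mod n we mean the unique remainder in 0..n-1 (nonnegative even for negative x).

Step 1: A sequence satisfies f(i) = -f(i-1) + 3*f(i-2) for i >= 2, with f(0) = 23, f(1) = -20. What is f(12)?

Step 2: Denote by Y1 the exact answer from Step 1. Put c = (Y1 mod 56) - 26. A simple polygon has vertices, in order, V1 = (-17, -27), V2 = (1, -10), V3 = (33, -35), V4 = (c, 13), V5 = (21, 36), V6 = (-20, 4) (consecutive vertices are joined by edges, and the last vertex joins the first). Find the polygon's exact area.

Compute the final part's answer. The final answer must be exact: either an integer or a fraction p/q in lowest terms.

3551/2

Step 1: f(2) = -1*(-20) + 3*(23) = 89; iterating: f(2)=89, f(3)=-149, f(4)=416, f(5)=-863, f(6)=2111, f(7)=-4700, f(8)=11033, f(9)=-25133, f(10)=58232, f(11)=-133631, f(12)=308327; answer 308327
Step 2: Y1 = 308327; c = 21; cross terms: (-17*-10 - 1*-27)=197, (1*-35 - 33*-10)=295, (33*13 - 21*-35)=1164, (21*36 - 21*13)=483, (21*4 - -20*36)=804, (-20*-27 - -17*4)=608; twice the area = |3551| = 3551; area = 3551/2; answer 3551/2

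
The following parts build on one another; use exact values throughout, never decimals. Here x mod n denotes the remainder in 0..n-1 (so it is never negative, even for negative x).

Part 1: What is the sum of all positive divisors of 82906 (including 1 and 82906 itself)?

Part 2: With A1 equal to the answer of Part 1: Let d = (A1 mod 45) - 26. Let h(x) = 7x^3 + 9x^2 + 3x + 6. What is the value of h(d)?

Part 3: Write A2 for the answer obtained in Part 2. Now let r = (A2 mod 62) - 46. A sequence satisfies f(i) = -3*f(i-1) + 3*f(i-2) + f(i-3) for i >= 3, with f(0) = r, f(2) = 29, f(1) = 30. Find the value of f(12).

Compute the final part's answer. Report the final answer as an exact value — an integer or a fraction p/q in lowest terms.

Part 1: 82906 = 2 * 41453; sigma = (1 + 2) * (1 + 41453) = 3 * 41454 = 124362; answer 124362
Part 2: A1 = 124362; d = 1; 7*(1)^3 + 9*(1)^2 + 3*(1)^1 + 6 = (7) + (9) + (3) + (6) = 25; answer 25
Part 3: A2 = 25; r = -21; f(3) = -3*(29) + 3*(30) + 1*(-21) = -18; iterating: f(3)=-18, f(4)=171, f(5)=-538, f(6)=2109, f(7)=-7770, f(8)=29099, f(9)=-108498, f(10)=405021, f(11)=-1511458, f(12)=5640939; answer 5640939

5640939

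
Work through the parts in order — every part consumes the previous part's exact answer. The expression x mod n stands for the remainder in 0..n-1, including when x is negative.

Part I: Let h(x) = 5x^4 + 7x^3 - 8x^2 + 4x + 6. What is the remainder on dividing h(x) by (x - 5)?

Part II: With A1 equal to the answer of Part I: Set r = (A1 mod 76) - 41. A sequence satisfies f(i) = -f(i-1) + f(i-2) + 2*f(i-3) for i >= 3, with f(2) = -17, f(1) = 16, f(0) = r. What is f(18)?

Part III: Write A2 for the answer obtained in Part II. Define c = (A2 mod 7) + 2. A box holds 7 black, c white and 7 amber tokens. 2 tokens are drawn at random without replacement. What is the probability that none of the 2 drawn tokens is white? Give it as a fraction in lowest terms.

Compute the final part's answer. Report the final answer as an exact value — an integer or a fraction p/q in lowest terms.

91/120

Part I: remainder = value at the root: 5*(5)^4 + 7*(5)^3 - 8*(5)^2 + 4*(5)^1 + 6 = (3125) + (875) + (-200) + (20) + (6) = 3826; answer 3826
Part II: A1 = 3826; r = -15; f(3) = -1*(-17) + 1*(16) + 2*(-15) = 3; iterating: f(3)=3, f(4)=12, f(5)=-43, f(6)=61, f(7)=-80, f(8)=55, f(9)=-13, f(10)=-92, f(11)=189, f(12)=-307, f(13)=312, f(14)=-241, f(15)=-61, f(16)=444, f(17)=-987, f(18)=1309; answer 1309
Part III: A2 = 1309; c = 2; total draws C(16,2) = 120; favorable C(14,2) = 91; P = 91/120; answer 91/120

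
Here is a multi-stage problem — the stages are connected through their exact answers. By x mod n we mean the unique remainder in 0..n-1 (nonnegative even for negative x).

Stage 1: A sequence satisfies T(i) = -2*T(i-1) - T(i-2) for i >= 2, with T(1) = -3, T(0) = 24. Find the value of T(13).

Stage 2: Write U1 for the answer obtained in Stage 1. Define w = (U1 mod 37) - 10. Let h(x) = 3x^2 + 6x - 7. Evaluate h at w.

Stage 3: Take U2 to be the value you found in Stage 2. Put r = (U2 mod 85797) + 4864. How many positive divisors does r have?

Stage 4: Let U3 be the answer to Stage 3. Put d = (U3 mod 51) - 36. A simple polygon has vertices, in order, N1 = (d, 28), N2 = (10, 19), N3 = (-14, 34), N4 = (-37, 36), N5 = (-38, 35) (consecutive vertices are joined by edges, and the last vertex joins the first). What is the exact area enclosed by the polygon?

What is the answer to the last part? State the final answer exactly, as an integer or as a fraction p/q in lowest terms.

Stage 1: T(2) = -2*(-3) - 1*(24) = -18; iterating: T(2)=-18, T(3)=39, T(4)=-60, T(5)=81, T(6)=-102, T(7)=123, T(8)=-144, T(9)=165, T(10)=-186, T(11)=207, T(12)=-228, T(13)=249; answer 249
Stage 2: U1 = 249; w = 17; 3*(17)^2 + 6*(17)^1 - 7 = (867) + (102) + (-7) = 962; answer 962
Stage 3: U2 = 962; r = 5826; 5826 = 2 * 3 * 971; number of divisors = (1+1) * (1+1) * (1+1) = 8; answer 8
Stage 4: U3 = 8; d = -28; cross terms: (-28*19 - 10*28)=-812, (10*34 - -14*19)=606, (-14*36 - -37*34)=754, (-37*35 - -38*36)=73, (-38*28 - -28*35)=-84; twice the area = |537| = 537; area = 537/2; answer 537/2

537/2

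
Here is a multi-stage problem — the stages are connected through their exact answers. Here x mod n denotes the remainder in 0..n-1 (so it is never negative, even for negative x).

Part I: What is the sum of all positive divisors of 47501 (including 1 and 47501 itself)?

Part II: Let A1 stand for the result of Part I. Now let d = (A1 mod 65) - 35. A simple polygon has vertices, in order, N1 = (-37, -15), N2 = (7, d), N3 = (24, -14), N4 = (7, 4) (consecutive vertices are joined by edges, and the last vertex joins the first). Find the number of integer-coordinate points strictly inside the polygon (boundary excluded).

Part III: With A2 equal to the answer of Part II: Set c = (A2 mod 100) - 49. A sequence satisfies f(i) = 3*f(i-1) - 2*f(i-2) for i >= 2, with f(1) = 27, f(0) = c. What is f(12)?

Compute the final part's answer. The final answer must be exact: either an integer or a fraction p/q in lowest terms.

Part I: 47501 is prime, so its only divisors are 1 and 47501; sigma = 1 + 47501 = 47502; answer 47502
Part II: A1 = 47502; d = 17; cross terms: (-37*17 - 7*-15)=-524, (7*-14 - 24*17)=-506, (24*4 - 7*-14)=194, (7*-15 - -37*4)=43; twice the area = |-793| = 793; area = 793/2; boundary points = 4 + 1 + 1 + 1 = 7; strictly interior points = area - boundary/2 + 1 = 394; answer 394
Part III: A2 = 394; c = 45; f(2) = 3*(27) - 2*(45) = -9; iterating: f(2)=-9, f(3)=-81, f(4)=-225, f(5)=-513, f(6)=-1089, f(7)=-2241, f(8)=-4545, f(9)=-9153, f(10)=-18369, f(11)=-36801, f(12)=-73665; answer -73665

-73665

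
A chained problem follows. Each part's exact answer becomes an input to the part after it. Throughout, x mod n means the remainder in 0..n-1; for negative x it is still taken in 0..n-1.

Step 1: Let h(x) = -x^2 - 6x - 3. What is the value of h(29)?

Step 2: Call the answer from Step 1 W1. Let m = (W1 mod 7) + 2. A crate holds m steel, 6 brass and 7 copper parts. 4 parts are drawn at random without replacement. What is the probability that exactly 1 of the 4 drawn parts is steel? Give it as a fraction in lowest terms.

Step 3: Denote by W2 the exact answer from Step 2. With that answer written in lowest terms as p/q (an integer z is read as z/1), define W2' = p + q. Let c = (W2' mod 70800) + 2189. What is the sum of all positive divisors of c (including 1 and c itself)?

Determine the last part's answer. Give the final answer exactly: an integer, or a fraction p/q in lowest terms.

4680

Step 1: -1*(29)^2 - 6*(29)^1 - 3 = (-841) + (-174) + (-3) = -1018; answer -1018
Step 2: W1 = -1018; m = 6; total draws C(19,4) = 3876; favorable C(6,1)*C(13,3) = 1716; P = 143/323; answer 143/323
Step 3: W2 = 143/323; threaded value p + q = 466; c = 2655; 2655 = 3^2 * 5 * 59; sigma = (1 + 3 + 9) * (1 + 5) * (1 + 59) = 13 * 6 * 60 = 4680; answer 4680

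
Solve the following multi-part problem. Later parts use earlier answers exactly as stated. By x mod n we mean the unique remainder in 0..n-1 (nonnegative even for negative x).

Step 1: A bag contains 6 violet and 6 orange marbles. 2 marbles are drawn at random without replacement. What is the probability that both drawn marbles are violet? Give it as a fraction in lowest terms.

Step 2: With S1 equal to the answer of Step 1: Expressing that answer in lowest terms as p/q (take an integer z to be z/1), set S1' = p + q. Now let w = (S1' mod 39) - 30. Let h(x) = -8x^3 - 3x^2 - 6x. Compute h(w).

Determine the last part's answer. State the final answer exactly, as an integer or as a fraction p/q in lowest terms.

Step 1: total draws C(12,2) = 66; favorable C(6,2) = 15; P = 5/22; answer 5/22
Step 2: S1 = 5/22; threaded value p + q = 27; w = -3; -8*(-3)^3 - 3*(-3)^2 - 6*(-3)^1 = (216) + (-27) + (18) = 207; answer 207

207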